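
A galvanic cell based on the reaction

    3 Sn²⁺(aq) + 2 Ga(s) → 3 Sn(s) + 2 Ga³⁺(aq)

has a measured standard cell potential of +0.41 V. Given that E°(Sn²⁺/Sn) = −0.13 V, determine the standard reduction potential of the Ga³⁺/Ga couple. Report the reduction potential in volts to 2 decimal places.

In the reaction as written the Sn²⁺/Sn couple is reduced (cathode) and Ga³⁺/Ga is oxidized (anode), so E°cell = E°(Sn²⁺/Sn) − E°(Ga³⁺/Ga).
E°(Ga³⁺/Ga) = E°(cathode) − E°cell = −0.13 − (+0.41) = −0.54 V.

−0.54 V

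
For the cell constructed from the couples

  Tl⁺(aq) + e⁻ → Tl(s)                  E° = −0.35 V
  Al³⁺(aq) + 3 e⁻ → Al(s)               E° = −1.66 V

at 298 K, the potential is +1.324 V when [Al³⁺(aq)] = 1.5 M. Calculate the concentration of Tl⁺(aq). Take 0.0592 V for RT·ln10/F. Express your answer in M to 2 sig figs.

2.0 M

Tl⁺/Tl is the cathode (higher E°); E°cell = −0.35 − (−1.66) = +1.31 V with n = 3.
Since E = E° − (0.0592/n)·log Q, log Q = n(E° − E)/0.0592 = −0.709.
For 3 Tl⁺(aq) + Al(s) → 3 Tl(s) + Al³⁺(aq), the reaction quotient is Q = [Al³⁺(aq)] / [Tl⁺(aq)]^3.
Solving for the unknown gives log [Tl⁺(aq)] = 0.295, so [Tl⁺(aq)] ≈ 2.0 M.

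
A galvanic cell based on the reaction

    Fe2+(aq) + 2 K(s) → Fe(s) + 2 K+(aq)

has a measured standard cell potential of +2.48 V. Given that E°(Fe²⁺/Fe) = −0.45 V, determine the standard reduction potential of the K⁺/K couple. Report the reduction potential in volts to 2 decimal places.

In the reaction as written the Fe²⁺/Fe couple is reduced (cathode) and K⁺/K is oxidized (anode), so E°cell = E°(Fe²⁺/Fe) − E°(K⁺/K).
E°(K⁺/K) = E°(cathode) − E°cell = −0.45 − (+2.48) = −2.93 V.

−2.93 V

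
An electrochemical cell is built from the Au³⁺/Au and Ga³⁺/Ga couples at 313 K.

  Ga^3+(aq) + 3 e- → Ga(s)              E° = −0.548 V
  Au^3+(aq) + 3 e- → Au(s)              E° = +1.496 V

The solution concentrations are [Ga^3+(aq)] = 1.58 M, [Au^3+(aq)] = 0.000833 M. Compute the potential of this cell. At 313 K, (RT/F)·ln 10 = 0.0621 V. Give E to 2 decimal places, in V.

The Au³⁺/Au couple has the more positive E°, so it is the cathode; Ga³⁺/Ga is the anode.
E°cell = E°cat − E°an = +1.496 − (−0.548) = +2.044 V; n = 3.
The balanced reaction is Au^3+(aq) + Ga(s) → Au(s) + Ga^3+(aq), so Q = [Ga^3+(aq)] / [Au^3+(aq)] = 1.9×10^3 and log Q = 3.278.
By the Nernst equation, E = +2.044 − (0.0621/3)·(3.278) = +1.98 V.

+1.98 V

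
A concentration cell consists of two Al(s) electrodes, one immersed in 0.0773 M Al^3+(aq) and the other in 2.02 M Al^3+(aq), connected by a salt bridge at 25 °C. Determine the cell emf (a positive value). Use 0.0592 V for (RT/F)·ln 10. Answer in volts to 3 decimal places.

0.028 V

For a concentration cell E°cell = 0, since both electrodes use the same couple.
The compartment with the higher Al^3+(aq) concentration (2.02 M) acts as the cathode; ions are reduced there and produced at the dilute (0.0773 M) anode.
With n = 3, Ecell = −(0.0592/3)·log([dilute]/[conc]) = −(0.0592/3)·log(0.0773/2.02) = +0.028 V.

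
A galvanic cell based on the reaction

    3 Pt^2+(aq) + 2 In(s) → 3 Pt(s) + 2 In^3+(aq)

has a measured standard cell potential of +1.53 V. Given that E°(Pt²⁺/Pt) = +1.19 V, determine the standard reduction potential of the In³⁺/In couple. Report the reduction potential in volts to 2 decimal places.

In the reaction as written the Pt²⁺/Pt couple is reduced (cathode) and In³⁺/In is oxidized (anode), so E°cell = E°(Pt²⁺/Pt) − E°(In³⁺/In).
E°(In³⁺/In) = E°(cathode) − E°cell = +1.19 − (+1.53) = −0.34 V.

−0.34 V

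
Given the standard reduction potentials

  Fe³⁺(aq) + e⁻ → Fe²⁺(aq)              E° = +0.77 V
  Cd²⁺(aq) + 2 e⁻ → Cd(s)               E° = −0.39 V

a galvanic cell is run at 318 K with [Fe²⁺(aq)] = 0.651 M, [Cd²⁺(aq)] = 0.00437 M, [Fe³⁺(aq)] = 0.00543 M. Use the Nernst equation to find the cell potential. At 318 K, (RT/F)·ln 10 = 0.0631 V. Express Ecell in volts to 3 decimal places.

The Fe³⁺/Fe²⁺ couple has the more positive E°, so it is the cathode; Cd²⁺/Cd is the anode.
E°cell = +0.77 − (−0.39) = +1.16 V, with n = 2 electrons transferred.
The balanced reaction is 2 Fe³⁺(aq) + Cd(s) → 2 Fe²⁺(aq) + Cd²⁺(aq), so Q = ([Fe²⁺(aq)]^2·[Cd²⁺(aq)]) / [Fe³⁺(aq)]^2 = 62.8 and log Q = 1.798.
E = E° − (0.0631/n)·log Q = +1.16 − (0.0631/2)(1.798) = +1.103 V.

+1.103 V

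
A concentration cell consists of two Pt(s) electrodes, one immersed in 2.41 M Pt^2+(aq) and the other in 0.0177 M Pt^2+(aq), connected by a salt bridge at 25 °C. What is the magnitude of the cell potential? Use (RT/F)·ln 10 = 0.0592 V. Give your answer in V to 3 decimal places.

For a concentration cell E°cell = 0, since both electrodes use the same couple.
The compartment with the higher Pt^2+(aq) concentration (2.41 M) acts as the cathode; ions are reduced there and produced at the dilute (0.0177 M) anode.
With n = 2, Ecell = −(0.0592/2)·log([dilute]/[conc]) = −(0.0592/2)·log(0.0177/2.41) = +0.063 V.

0.063 V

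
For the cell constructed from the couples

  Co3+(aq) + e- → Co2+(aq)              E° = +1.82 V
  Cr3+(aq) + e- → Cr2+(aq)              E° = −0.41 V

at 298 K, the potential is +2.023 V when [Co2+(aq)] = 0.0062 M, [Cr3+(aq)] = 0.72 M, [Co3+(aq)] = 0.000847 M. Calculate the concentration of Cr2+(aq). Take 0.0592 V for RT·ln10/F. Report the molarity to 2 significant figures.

0.0017 M

With Co³⁺/Co²⁺ at the cathode and Cr³⁺/Cr²⁺ at the anode, E°cell = +1.82 − (−0.41) = +2.23 V (n = 1).
Since E = E° − (0.0592/n)·log Q, log Q = n(E° − E)/0.0592 = 3.497.
The balanced reaction is Co3+(aq) + Cr2+(aq) → Co2+(aq) + Cr3+(aq), so Q = ([Co2+(aq)]·[Cr3+(aq)]) / ([Co3+(aq)]·[Cr2+(aq)]).
Substituting the known concentrations and solving, log [Cr2+(aq)] = −2.775 and [Cr2+(aq)] = 0.0017 M.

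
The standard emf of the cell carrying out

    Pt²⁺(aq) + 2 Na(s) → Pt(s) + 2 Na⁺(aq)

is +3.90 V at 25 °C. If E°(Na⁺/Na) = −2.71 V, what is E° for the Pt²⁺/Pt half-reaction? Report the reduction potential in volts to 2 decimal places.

In the reaction as written the Pt²⁺/Pt couple is reduced (cathode) and Na⁺/Na is oxidized (anode), so E°cell = E°(Pt²⁺/Pt) − E°(Na⁺/Na).
E°(Pt²⁺/Pt) = E°cell + E°(anode) = +3.90 + (−2.71) = +1.19 V.

+1.19 V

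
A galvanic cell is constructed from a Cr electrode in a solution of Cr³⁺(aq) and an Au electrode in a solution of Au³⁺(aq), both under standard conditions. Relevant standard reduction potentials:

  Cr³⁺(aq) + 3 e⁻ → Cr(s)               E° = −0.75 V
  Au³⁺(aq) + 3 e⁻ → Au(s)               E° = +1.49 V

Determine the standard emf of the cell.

+2.24 V

Of the two couples in this cell, the one with the more positive reduction potential is reduced at the cathode: here that is Au³⁺/Au (+1.49 V); Cr³⁺/Cr (−0.75 V) is the anode.
E°cell = E°(cathode) − E°(anode) = +1.49 − (−0.75) = +2.24 V.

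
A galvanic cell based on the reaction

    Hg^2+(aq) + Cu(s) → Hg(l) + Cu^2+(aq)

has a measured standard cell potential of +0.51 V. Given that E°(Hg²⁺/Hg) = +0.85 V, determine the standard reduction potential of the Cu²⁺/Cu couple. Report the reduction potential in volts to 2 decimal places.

In the reaction as written the Hg²⁺/Hg couple is reduced (cathode) and Cu²⁺/Cu is oxidized (anode), so E°cell = E°(Hg²⁺/Hg) − E°(Cu²⁺/Cu).
E°(Cu²⁺/Cu) = E°(cathode) − E°cell = +0.85 − (+0.51) = +0.34 V.

+0.34 V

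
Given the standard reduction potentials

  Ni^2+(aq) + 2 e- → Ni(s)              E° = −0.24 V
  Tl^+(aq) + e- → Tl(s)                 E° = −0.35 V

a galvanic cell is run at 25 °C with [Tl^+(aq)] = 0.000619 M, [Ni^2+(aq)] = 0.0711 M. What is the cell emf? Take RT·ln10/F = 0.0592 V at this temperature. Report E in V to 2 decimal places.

+0.27 V

Since E°(Ni²⁺/Ni) > E°(Tl⁺/Tl), Ni²⁺/Ni serves as the cathode.
E°cell = E°cat − E°an = −0.24 − (−0.35) = +0.11 V; n = 2.
The balanced reaction is Ni^2+(aq) + 2 Tl(s) → Ni(s) + 2 Tl^+(aq), so Q = [Tl^+(aq)]^2 / [Ni^2+(aq)] = 5.39×10^−6 and log Q = −5.268.
By the Nernst equation, E = +0.11 − (0.0592/2)·(−5.268) = +0.27 V.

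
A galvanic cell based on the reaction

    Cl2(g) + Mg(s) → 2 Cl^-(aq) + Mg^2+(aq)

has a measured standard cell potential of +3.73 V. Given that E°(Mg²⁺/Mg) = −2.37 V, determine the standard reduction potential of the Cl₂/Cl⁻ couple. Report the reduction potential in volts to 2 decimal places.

In the reaction as written the Cl₂/Cl⁻ couple is reduced (cathode) and Mg²⁺/Mg is oxidized (anode), so E°cell = E°(Cl₂/Cl⁻) − E°(Mg²⁺/Mg).
E°(Cl₂/Cl⁻) = E°cell + E°(anode) = +3.73 + (−2.37) = +1.36 V.

+1.36 V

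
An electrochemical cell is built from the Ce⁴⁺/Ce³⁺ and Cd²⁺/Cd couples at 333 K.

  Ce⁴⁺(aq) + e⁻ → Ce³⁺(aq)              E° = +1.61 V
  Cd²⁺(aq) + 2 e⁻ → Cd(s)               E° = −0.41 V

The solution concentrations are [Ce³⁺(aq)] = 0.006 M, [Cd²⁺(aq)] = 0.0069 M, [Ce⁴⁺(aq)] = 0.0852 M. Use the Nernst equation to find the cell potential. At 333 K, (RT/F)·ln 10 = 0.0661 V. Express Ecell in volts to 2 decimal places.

+2.17 V

Since E°(Ce⁴⁺/Ce³⁺) > E°(Cd²⁺/Cd), Ce⁴⁺/Ce³⁺ serves as the cathode.
E°cell = +1.61 − (−0.41) = +2.02 V, with n = 2 electrons transferred.
Balancing gives 2 Ce⁴⁺(aq) + Cd(s) → 2 Ce³⁺(aq) + Cd²⁺(aq); hence Q = ([Ce³⁺(aq)]^2·[Cd²⁺(aq)]) / [Ce⁴⁺(aq)]^2 = 3.42×10^−5 (log Q = −4.466).
Applying E = E° − (RT ln10/nF)·log Q gives +2.02 − (0.0661/2)(−4.466) = +2.17 V.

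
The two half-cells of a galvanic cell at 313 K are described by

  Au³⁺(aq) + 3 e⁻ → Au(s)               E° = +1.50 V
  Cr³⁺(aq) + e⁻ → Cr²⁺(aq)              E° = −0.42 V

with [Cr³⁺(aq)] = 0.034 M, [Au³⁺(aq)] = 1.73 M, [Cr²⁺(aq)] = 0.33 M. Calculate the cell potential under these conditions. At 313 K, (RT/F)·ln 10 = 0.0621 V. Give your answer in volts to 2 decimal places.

Since E°(Au³⁺/Au) > E°(Cr³⁺/Cr²⁺), Au³⁺/Au serves as the cathode.
E°cell = +1.50 − (−0.42) = +1.92 V, with n = 3 electrons transferred.
The balanced reaction is Au³⁺(aq) + 3 Cr²⁺(aq) → Au(s) + 3 Cr³⁺(aq), so Q = [Cr³⁺(aq)]^3 / ([Au³⁺(aq)]·[Cr²⁺(aq)]^3) = 0.000632 and log Q = −3.199.
By the Nernst equation, E = +1.92 − (0.0621/3)·(−3.199) = +1.99 V.

+1.99 V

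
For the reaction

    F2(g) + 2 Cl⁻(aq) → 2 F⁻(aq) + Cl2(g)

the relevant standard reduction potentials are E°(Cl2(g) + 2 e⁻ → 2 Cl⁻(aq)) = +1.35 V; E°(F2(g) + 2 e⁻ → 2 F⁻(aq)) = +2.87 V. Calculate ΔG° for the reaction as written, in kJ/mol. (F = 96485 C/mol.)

−293 kJ/mol

In the reaction as written F2(g) is reduced, so the F₂/F⁻ couple is the cathode and Cl₂/Cl⁻ is the anode.
E°cell = +2.87 − (+1.35) = +1.52 V; balancing electrons gives n = 2.
ΔG° = −nFE°cell = −(2)(96485)(+1.52) J/mol = −293 kJ/mol.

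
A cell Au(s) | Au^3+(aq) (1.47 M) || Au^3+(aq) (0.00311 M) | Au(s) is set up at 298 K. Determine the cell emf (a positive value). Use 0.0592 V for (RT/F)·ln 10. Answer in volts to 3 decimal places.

For a concentration cell E°cell = 0, since both electrodes use the same couple.
The compartment with the higher Au^3+(aq) concentration (1.47 M) acts as the cathode; ions are reduced there and produced at the dilute (0.00311 M) anode.
With n = 3, Ecell = −(0.0592/3)·log([dilute]/[conc]) = −(0.0592/3)·log(0.00311/1.47) = +0.053 V.

0.053 V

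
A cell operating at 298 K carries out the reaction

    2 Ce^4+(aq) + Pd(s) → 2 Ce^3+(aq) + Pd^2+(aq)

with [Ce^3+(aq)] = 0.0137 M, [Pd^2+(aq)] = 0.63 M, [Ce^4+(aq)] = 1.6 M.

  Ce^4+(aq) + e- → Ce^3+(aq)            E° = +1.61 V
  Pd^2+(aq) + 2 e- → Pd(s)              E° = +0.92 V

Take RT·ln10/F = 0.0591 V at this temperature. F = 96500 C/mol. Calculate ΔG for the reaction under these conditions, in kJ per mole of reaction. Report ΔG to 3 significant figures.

The standard cell potential is +1.61 − (+0.92) = +0.69 V, with n = 2 electrons in the balanced equation.
The reaction quotient is ([Ce^3+(aq)]^2·[Pd^2+(aq)]) / [Ce^4+(aq)]^2 = 4.62×10^−5; by Nernst, E = +0.69 − (0.0591/2)(−4.335) = +0.8181 V.
ΔG = −nFE = −(2)(96500)(+0.8181) J/mol = −158 kJ/mol.

−158 kJ/mol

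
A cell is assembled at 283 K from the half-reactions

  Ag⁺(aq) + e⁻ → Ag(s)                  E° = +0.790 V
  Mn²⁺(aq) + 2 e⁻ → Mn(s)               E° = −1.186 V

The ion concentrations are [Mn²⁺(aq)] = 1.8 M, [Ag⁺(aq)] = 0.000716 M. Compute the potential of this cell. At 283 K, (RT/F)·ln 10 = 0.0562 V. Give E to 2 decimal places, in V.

+1.79 V

The Ag⁺/Ag couple has the more positive E°, so it is the cathode; Mn²⁺/Mn is the anode.
E°cell = +0.790 − (−1.186) = +1.976 V, with n = 2 electrons transferred.
Balancing gives 2 Ag⁺(aq) + Mn(s) → 2 Ag(s) + Mn²⁺(aq); hence Q = [Mn²⁺(aq)] / [Ag⁺(aq)]^2 = 3.51×10^6 (log Q = 6.545).
Applying E = E° − (RT ln10/nF)·log Q gives +1.976 − (0.0562/2)(6.545) = +1.79 V.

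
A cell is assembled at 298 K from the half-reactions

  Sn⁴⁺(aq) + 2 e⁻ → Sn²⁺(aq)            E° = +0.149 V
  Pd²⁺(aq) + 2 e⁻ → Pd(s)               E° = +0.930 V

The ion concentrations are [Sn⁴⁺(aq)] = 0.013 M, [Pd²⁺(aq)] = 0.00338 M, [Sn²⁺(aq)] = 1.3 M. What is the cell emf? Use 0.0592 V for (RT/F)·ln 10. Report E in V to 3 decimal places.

+0.767 V

Pd²⁺/Pd is reduced (cathode, E° = +0.930 V) and Sn⁴⁺/Sn²⁺ is oxidized (anode).
E°cell = +0.930 − (+0.149) = +0.781 V, with n = 2 electrons transferred.
Balancing gives Pd²⁺(aq) + Sn²⁺(aq) → Pd(s) + Sn⁴⁺(aq); hence Q = [Sn⁴⁺(aq)] / ([Pd²⁺(aq)]·[Sn²⁺(aq)]) = 2.96 (log Q = 0.471).
Applying E = E° − (RT ln10/nF)·log Q gives +0.781 − (0.0592/2)(0.471) = +0.767 V.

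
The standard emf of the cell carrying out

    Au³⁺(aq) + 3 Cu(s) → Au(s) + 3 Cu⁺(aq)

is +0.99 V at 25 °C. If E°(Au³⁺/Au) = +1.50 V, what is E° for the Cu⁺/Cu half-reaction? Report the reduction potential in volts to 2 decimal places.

In the reaction as written the Au³⁺/Au couple is reduced (cathode) and Cu⁺/Cu is oxidized (anode), so E°cell = E°(Au³⁺/Au) − E°(Cu⁺/Cu).
E°(Cu⁺/Cu) = E°(cathode) − E°cell = +1.50 − (+0.99) = +0.51 V.

+0.51 V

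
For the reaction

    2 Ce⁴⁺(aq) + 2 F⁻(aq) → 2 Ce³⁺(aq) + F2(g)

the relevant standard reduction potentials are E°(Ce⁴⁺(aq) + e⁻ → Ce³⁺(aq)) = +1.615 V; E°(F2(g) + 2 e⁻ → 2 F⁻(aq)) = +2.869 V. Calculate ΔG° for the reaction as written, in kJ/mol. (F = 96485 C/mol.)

In the reaction as written Ce⁴⁺(aq) is reduced, so the Ce⁴⁺/Ce³⁺ couple is the cathode and F₂/F⁻ is the anode.
E°cell = +1.615 − (+2.869) = −1.254 V; balancing electrons gives n = 2.
ΔG° = −nFE°cell = −(2)(96485)(−1.254) J/mol = +242 kJ/mol.

+242 kJ/mol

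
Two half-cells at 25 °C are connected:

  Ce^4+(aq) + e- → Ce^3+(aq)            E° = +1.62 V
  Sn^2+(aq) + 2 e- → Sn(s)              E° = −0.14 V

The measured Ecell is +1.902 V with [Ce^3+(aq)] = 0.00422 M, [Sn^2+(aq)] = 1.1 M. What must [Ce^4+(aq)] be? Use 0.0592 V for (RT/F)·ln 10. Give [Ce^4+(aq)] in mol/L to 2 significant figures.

The Ce⁴⁺/Ce³⁺ couple has the larger reduction potential, so it is the cathode: E°cell = +1.62 − (−0.14) = +1.76 V and n = 2.
Rearranging E = E° − (0.0592/n)·log Q gives log Q = 2(+1.76 − (+1.902))/0.0592 = −4.797.
For 2 Ce^4+(aq) + Sn(s) → 2 Ce^3+(aq) + Sn^2+(aq), the reaction quotient is Q = ([Ce^3+(aq)]^2·[Sn^2+(aq)]) / [Ce^4+(aq)]^2.
Substituting the known concentrations and solving, log [Ce^4+(aq)] = 0.045 and [Ce^4+(aq)] = 1.1 M.

1.1 M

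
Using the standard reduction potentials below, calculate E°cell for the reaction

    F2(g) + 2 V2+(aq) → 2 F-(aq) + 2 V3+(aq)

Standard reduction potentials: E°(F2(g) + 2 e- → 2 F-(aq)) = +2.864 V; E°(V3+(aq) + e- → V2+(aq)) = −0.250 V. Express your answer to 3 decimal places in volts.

+3.114 V

F2(g) gains electrons, so the F₂/F⁻ couple is the cathode; the V³⁺/V²⁺ couple is the anode.
E°cell = E°(cathode) − E°(anode) = +2.864 − (−0.250) = +3.114 V.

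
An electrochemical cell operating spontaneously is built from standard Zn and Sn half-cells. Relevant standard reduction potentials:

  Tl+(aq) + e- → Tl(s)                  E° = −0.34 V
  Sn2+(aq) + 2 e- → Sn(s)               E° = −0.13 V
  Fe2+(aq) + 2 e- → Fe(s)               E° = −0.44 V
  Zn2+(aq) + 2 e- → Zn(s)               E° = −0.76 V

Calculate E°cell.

+0.63 V

Of the two couples in this cell, the one with the more positive reduction potential is reduced at the cathode: here that is Sn²⁺/Sn (−0.13 V); Zn²⁺/Zn (−0.76 V) is the anode.
E°cell = E°(cathode) − E°(anode) = −0.13 − (−0.76) = +0.63 V.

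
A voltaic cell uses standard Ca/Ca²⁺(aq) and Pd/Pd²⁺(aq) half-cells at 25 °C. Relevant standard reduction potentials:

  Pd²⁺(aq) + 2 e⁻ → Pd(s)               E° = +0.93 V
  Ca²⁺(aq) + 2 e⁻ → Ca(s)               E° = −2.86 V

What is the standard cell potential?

Of the two couples in this cell, the one with the more positive reduction potential is reduced at the cathode: here that is Pd²⁺/Pd (+0.93 V); Ca²⁺/Ca (−2.86 V) is the anode.
E°cell = E°(cathode) − E°(anode) = +0.93 − (−2.86) = +3.79 V.

+3.79 V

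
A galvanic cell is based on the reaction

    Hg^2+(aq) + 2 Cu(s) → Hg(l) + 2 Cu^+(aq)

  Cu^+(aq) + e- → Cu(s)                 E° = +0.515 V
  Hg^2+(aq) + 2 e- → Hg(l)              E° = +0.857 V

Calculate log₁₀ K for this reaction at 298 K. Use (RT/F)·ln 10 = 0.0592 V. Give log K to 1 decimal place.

log K = 11.6

The Hg²⁺/Hg couple is reduced (cathode); E°cell = +0.857 − (+0.515) = +0.342 V with n = 2.
At equilibrium E = 0, so log K = nE°cell / 0.0592 = (2)(+0.342) / 0.0592 = 11.6.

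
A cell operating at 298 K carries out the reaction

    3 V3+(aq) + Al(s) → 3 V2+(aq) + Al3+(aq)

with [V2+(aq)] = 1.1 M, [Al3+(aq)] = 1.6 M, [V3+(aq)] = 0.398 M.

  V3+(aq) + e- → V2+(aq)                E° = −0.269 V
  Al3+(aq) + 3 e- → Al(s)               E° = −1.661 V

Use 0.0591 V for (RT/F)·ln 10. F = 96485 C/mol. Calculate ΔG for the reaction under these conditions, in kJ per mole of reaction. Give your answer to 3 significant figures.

With V³⁺/V²⁺ reduced at the cathode, E°cell = −0.269 − (−1.661) = +1.392 V and n = 3.
Q = ([V2+(aq)]^3·[Al3+(aq)]) / [V3+(aq)]^3 = 33.8, so log Q = 1.529 and E = +1.392 − (0.0591/3)(1.529) = +1.3619 V.
Then ΔG = −nFE = −3 × 96485 × +1.3619 J/mol = −394 kJ/mol.

−394 kJ/mol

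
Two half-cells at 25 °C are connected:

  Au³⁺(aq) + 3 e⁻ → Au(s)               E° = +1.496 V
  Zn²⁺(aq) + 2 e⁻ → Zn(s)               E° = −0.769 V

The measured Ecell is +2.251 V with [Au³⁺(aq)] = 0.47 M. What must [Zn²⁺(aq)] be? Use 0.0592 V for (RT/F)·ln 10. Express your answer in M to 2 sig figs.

Au³⁺/Au is the cathode (higher E°); E°cell = +1.496 − (−0.769) = +2.265 V with n = 6.
Rearranging E = E° − (0.0592/n)·log Q gives log Q = 6(+2.265 − (+2.251))/0.0592 = 1.419.
Balancing electrons gives 2 Au³⁺(aq) + 3 Zn(s) → 2 Au(s) + 3 Zn²⁺(aq); thus Q = [Zn²⁺(aq)]^3 / [Au³⁺(aq)]^2.
Solving for the unknown gives log [Zn²⁺(aq)] = 0.254, so [Zn²⁺(aq)] ≈ 1.8 M.

1.8 M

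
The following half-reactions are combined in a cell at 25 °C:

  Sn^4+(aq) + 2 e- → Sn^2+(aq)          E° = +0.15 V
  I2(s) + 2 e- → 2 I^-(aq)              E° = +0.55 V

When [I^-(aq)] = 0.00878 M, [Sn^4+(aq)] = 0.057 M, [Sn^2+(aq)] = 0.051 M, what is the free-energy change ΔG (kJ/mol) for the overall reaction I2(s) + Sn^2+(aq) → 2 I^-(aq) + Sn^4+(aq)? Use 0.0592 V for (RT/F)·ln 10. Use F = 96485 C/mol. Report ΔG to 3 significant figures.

−100 kJ/mol

With I₂/I⁻ reduced at the cathode, E°cell = +0.55 − (+0.15) = +0.40 V and n = 2.
Here Q = ([I^-(aq)]^2·[Sn^4+(aq)]) / [Sn^2+(aq)] = 8.62×10^−5 (log Q = −4.065), giving E = +0.40 − (0.0592/2)·(−4.065) = +0.5203 V.
Then ΔG = −nFE = −2 × 96485 × +0.5203 J/mol = −100 kJ/mol.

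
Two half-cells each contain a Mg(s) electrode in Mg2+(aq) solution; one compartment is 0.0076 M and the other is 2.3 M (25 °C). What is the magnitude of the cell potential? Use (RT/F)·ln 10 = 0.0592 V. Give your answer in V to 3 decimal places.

0.073 V

For a concentration cell E°cell = 0, since both electrodes use the same couple.
The compartment with the higher Mg2+(aq) concentration (2.3 M) acts as the cathode; ions are reduced there and produced at the dilute (0.0076 M) anode.
With n = 2, Ecell = −(0.0592/2)·log([dilute]/[conc]) = −(0.0592/2)·log(0.0076/2.3) = +0.073 V.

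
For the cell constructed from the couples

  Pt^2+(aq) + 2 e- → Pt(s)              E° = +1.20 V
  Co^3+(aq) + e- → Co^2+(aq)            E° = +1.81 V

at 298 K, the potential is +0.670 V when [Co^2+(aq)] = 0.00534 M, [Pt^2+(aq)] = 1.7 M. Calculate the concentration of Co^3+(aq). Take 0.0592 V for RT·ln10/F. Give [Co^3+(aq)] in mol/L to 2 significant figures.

Co³⁺/Co²⁺ is the cathode (higher E°); E°cell = +1.81 − (+1.20) = +0.61 V with n = 2.
From the Nernst equation, log Q = n(E° − E)/0.0592 = 2·(+0.61 − (+0.670))/0.0592 = −2.027.
For 2 Co^3+(aq) + Pt(s) → 2 Co^2+(aq) + Pt^2+(aq), the reaction quotient is Q = ([Co^2+(aq)]^2·[Pt^2+(aq)]) / [Co^3+(aq)]^2.
Solving for the unknown gives log [Co^3+(aq)] = −1.144, so [Co^3+(aq)] ≈ 0.072 M.

0.072 M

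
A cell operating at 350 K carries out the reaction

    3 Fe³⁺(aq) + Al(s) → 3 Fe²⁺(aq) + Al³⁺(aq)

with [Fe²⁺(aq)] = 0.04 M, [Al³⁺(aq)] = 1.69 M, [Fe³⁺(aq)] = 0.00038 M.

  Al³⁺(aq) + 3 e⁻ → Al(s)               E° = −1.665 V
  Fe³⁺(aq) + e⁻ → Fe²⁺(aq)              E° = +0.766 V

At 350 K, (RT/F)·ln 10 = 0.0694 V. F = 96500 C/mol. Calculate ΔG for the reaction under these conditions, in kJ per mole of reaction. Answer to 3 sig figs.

−662 kJ/mol

E°cell = +0.766 − (−1.665) = +2.431 V; the balanced reaction transfers n = 3 electrons.
Q = ([Fe²⁺(aq)]^3·[Al³⁺(aq)]) / [Fe³⁺(aq)]^3 = 1.97×10^6, so log Q = 6.295 and E = +2.431 − (0.0694/3)(6.295) = +2.2854 V.
Then ΔG = −nFE = −3 × 96500 × +2.2854 J/mol = −662 kJ/mol.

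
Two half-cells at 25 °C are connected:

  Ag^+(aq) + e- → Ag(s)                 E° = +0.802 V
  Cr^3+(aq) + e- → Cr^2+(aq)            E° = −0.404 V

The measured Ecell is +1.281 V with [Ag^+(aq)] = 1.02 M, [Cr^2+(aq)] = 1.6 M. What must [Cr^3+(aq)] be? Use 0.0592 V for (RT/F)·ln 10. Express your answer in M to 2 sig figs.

With Ag⁺/Ag at the cathode and Cr³⁺/Cr²⁺ at the anode, E°cell = +0.802 − (−0.404) = +1.206 V (n = 1).
From the Nernst equation, log Q = n(E° − E)/0.0592 = 1·(+1.206 − (+1.281))/0.0592 = −1.267.
The balanced reaction is Ag^+(aq) + Cr^2+(aq) → Ag(s) + Cr^3+(aq), so Q = [Cr^3+(aq)] / ([Ag^+(aq)]·[Cr^2+(aq)]).
Solving for the unknown gives log [Cr^3+(aq)] = −1.054, so [Cr^3+(aq)] ≈ 0.088 M.

0.088 M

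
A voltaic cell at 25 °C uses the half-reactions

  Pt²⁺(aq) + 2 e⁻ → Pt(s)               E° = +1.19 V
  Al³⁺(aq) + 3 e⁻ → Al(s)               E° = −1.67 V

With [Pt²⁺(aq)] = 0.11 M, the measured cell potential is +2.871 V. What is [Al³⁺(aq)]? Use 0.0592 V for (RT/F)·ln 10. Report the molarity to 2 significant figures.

0.010 M

The Pt²⁺/Pt couple has the larger reduction potential, so it is the cathode: E°cell = +1.19 − (−1.67) = +2.86 V and n = 6.
Rearranging E = E° − (0.0592/n)·log Q gives log Q = 6(+2.86 − (+2.871))/0.0592 = −1.115.
Balancing electrons gives 3 Pt²⁺(aq) + 2 Al(s) → 3 Pt(s) + 2 Al³⁺(aq); thus Q = [Al³⁺(aq)]^2 / [Pt²⁺(aq)]^3.
Solving for the unknown gives log [Al³⁺(aq)] = −1.995, so [Al³⁺(aq)] ≈ 0.010 M.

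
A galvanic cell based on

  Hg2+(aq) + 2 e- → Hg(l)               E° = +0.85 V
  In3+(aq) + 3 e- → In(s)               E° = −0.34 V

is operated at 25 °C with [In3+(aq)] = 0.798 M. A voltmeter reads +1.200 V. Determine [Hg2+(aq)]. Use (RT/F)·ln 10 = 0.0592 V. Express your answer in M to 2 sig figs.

1.9 M

Hg²⁺/Hg is the cathode (higher E°); E°cell = +0.85 − (−0.34) = +1.19 V with n = 6.
Since E = E° − (0.0592/n)·log Q, log Q = n(E° − E)/0.0592 = −1.014.
The balanced reaction is 3 Hg2+(aq) + 2 In(s) → 3 Hg(l) + 2 In3+(aq), so Q = [In3+(aq)]^2 / [Hg2+(aq)]^3.
Isolating [Hg2+(aq)] in Q = 10^{−1.014} yields log [Hg2+(aq)] = 0.273, i.e. 1.9 M.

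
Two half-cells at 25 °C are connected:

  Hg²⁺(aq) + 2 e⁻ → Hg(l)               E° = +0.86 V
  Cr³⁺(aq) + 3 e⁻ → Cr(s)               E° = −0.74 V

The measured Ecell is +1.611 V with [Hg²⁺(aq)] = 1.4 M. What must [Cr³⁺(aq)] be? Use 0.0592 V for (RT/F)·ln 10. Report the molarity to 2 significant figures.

0.46 M

With Hg²⁺/Hg at the cathode and Cr³⁺/Cr at the anode, E°cell = +0.86 − (−0.74) = +1.60 V (n = 6).
Rearranging E = E° − (0.0592/n)·log Q gives log Q = 6(+1.60 − (+1.611))/0.0592 = −1.115.
The balanced reaction is 3 Hg²⁺(aq) + 2 Cr(s) → 3 Hg(l) + 2 Cr³⁺(aq), so Q = [Cr³⁺(aq)]^2 / [Hg²⁺(aq)]^3.
Substituting the known concentrations and solving, log [Cr³⁺(aq)] = −0.338 and [Cr³⁺(aq)] = 0.46 M.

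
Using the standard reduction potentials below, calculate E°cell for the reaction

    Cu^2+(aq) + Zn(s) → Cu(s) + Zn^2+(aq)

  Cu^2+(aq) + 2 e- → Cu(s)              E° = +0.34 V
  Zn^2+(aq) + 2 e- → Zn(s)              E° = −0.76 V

In the reaction as written, Cu^2+(aq) is reduced (cathode) and Zn^2+(aq) is produced by oxidation at the anode.
E°cell = E°(cathode) − E°(anode) = +0.34 − (−0.76) = +1.10 V.

+1.10 V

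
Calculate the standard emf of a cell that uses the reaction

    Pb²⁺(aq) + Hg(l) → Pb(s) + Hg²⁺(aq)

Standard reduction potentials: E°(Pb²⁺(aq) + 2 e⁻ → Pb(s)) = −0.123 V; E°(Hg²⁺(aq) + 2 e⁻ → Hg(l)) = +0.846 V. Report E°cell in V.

In the reaction as written, Pb²⁺(aq) is reduced (cathode) and Hg²⁺(aq) is produced by oxidation at the anode.
E°cell = E°(cathode) − E°(anode) = −0.123 − (+0.846) = −0.969 V.

−0.969 V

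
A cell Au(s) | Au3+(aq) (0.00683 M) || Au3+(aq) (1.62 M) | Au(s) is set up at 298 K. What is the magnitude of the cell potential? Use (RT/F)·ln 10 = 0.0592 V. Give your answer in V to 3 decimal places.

0.047 V

For a concentration cell E°cell = 0, since both electrodes use the same couple.
The compartment with the higher Au3+(aq) concentration (1.62 M) acts as the cathode; ions are reduced there and produced at the dilute (0.00683 M) anode.
With n = 3, Ecell = −(0.0592/3)·log([dilute]/[conc]) = −(0.0592/3)·log(0.00683/1.62) = +0.047 V.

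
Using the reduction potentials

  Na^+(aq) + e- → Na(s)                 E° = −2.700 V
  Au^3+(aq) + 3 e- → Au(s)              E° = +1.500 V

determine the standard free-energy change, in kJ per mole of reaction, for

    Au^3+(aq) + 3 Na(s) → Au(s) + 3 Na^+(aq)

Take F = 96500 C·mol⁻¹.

−1216 kJ/mol

In the reaction as written Au^3+(aq) is reduced, so the Au³⁺/Au couple is the cathode and Na⁺/Na is the anode.
E°cell = +1.500 − (−2.700) = +4.200 V; balancing electrons gives n = 3.
ΔG° = −nFE°cell = −(3)(96500)(+4.200) J/mol = −1216 kJ/mol.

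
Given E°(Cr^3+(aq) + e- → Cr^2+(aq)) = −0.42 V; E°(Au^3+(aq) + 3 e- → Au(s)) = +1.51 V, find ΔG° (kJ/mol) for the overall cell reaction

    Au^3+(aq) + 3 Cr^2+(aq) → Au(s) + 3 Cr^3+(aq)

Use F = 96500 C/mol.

−559 kJ/mol

In the reaction as written Au^3+(aq) is reduced, so the Au³⁺/Au couple is the cathode and Cr³⁺/Cr²⁺ is the anode.
E°cell = +1.51 − (−0.42) = +1.93 V; balancing electrons gives n = 3.
ΔG° = −nFE°cell = −(3)(96500)(+1.93) J/mol = −559 kJ/mol.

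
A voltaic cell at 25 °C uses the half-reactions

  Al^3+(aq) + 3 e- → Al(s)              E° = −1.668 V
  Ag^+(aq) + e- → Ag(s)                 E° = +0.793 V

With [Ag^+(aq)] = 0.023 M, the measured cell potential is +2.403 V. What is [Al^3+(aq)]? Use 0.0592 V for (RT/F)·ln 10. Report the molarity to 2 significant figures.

0.011 M

The Ag⁺/Ag couple has the larger reduction potential, so it is the cathode: E°cell = +0.793 − (−1.668) = +2.461 V and n = 3.
From the Nernst equation, log Q = n(E° − E)/0.0592 = 3·(+2.461 − (+2.403))/0.0592 = 2.939.
The balanced reaction is 3 Ag^+(aq) + Al(s) → 3 Ag(s) + Al^3+(aq), so Q = [Al^3+(aq)] / [Ag^+(aq)]^3.
Solving for the unknown gives log [Al^3+(aq)] = −1.976, so [Al^3+(aq)] ≈ 0.011 M.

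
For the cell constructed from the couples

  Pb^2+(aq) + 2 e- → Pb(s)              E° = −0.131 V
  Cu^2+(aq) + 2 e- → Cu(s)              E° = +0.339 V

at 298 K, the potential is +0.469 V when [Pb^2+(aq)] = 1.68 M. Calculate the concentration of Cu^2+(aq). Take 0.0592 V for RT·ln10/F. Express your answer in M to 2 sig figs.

1.6 M

The Cu²⁺/Cu couple has the larger reduction potential, so it is the cathode: E°cell = +0.339 − (−0.131) = +0.470 V and n = 2.
From the Nernst equation, log Q = n(E° − E)/0.0592 = 2·(+0.470 − (+0.469))/0.0592 = 0.034.
The balanced reaction is Cu^2+(aq) + Pb(s) → Cu(s) + Pb^2+(aq), so Q = [Pb^2+(aq)] / [Cu^2+(aq)].
Isolating [Cu^2+(aq)] in Q = 10^{0.034} yields log [Cu^2+(aq)] = 0.191, i.e. 1.6 M.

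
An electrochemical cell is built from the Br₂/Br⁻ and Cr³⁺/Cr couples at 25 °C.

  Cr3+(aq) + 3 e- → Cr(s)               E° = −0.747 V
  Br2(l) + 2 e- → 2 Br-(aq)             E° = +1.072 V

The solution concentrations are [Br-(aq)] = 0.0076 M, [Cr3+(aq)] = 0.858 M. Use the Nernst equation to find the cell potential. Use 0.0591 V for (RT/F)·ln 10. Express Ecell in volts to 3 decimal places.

Since E°(Br₂/Br⁻) > E°(Cr³⁺/Cr), Br₂/Br⁻ serves as the cathode.
E°cell = +1.072 − (−0.747) = +1.819 V, with n = 6 electrons transferred.
For the overall reaction 3 Br2(l) + 2 Cr(s) → 6 Br-(aq) + 2 Cr3+(aq), Q = [Br-(aq)]^6·[Cr3+(aq)]^2 = 1.42×10^−13, giving log Q = −12.848.
E = E° − (0.0591/n)·log Q = +1.819 − (0.0591/6)(−12.848) = +1.946 V.

+1.946 V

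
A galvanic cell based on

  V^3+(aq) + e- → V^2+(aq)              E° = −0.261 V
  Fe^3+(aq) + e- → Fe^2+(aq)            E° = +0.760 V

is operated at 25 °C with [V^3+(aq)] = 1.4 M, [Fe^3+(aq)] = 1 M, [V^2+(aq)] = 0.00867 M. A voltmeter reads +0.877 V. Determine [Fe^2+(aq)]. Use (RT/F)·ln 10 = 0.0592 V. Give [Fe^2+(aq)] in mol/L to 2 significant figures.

Fe³⁺/Fe²⁺ is the cathode (higher E°); E°cell = +0.760 − (−0.261) = +1.021 V with n = 1.
Since E = E° − (0.0592/n)·log Q, log Q = n(E° − E)/0.0592 = 2.432.
For Fe^3+(aq) + V^2+(aq) → Fe^2+(aq) + V^3+(aq), the reaction quotient is Q = ([Fe^2+(aq)]·[V^3+(aq)]) / ([Fe^3+(aq)]·[V^2+(aq)]).
Substituting the known concentrations and solving, log [Fe^2+(aq)] = 0.224 and [Fe^2+(aq)] = 1.7 M.

1.7 M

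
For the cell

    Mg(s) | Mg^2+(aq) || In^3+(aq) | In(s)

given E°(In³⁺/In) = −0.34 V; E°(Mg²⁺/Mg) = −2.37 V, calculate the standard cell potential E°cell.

By convention the left-hand electrode in cell notation is the anode (oxidation) and the right-hand electrode is the cathode (reduction).
E°cell = E°(right) − E°(left) = −0.34 − (−2.37) = +2.03 V.

+2.03 V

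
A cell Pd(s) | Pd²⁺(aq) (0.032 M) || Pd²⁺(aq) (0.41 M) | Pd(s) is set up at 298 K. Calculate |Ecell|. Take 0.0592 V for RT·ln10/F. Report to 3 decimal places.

For a concentration cell E°cell = 0, since both electrodes use the same couple.
The compartment with the higher Pd²⁺(aq) concentration (0.41 M) acts as the cathode; ions are reduced there and produced at the dilute (0.032 M) anode.
With n = 2, Ecell = −(0.0592/2)·log([dilute]/[conc]) = −(0.0592/2)·log(0.032/0.41) = +0.033 V.

0.033 V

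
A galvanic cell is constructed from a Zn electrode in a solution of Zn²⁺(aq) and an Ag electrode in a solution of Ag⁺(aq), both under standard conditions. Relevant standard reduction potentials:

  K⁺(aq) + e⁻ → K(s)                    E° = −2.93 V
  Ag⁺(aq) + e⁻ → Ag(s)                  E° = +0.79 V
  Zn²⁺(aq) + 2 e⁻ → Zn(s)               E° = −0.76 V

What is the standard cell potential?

The Ag⁺/Ag couple has the higher E°, so Ag ion is reduced (cathode) and Zn is oxidized (anode).
E°cell = E°(cathode) − E°(anode) = +0.79 − (−0.76) = +1.55 V.

+1.55 V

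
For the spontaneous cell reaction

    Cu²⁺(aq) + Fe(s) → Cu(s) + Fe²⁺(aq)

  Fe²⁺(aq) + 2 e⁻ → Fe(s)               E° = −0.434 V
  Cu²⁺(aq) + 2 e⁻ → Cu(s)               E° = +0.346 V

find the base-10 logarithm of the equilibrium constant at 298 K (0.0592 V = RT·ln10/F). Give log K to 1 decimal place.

The Cu²⁺/Cu couple is reduced (cathode); E°cell = +0.346 − (−0.434) = +0.780 V with n = 2.
At equilibrium E = 0, so log K = nE°cell / 0.0592 = (2)(+0.780) / 0.0592 = 26.4.

log K = 26.4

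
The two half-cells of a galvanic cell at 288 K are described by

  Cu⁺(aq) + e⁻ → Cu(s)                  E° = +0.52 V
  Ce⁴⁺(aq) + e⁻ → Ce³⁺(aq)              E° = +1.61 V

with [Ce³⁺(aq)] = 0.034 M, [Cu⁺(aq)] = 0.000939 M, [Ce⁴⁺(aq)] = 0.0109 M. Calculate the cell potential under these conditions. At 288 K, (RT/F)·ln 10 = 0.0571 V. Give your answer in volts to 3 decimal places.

Since E°(Ce⁴⁺/Ce³⁺) > E°(Cu⁺/Cu), Ce⁴⁺/Ce³⁺ serves as the cathode.
E°cell = E°cat − E°an = +1.61 − (+0.52) = +1.09 V; n = 1.
Balancing gives Ce⁴⁺(aq) + Cu(s) → Ce³⁺(aq) + Cu⁺(aq); hence Q = ([Ce³⁺(aq)]·[Cu⁺(aq)]) / [Ce⁴⁺(aq)] = 0.00293 (log Q = −2.533).
Applying E = E° − (RT ln10/nF)·log Q gives +1.09 − (0.0571/1)(−2.533) = +1.235 V.

+1.235 V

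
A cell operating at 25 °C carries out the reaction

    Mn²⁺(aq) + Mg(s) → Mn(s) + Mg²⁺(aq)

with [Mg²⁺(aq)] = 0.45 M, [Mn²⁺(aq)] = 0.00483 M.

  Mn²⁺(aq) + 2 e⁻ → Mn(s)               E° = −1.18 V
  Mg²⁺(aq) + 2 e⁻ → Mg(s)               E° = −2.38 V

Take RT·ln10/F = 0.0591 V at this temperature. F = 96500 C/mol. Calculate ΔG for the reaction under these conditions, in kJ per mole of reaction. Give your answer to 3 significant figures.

−220 kJ/mol

The standard cell potential is −1.18 − (−2.38) = +1.20 V, with n = 2 electrons in the balanced equation.
Q = [Mg²⁺(aq)] / [Mn²⁺(aq)] = 93.2, so log Q = 1.969 and E = +1.20 − (0.0591/2)(1.969) = +1.1418 V.
ΔG = −nFE = −(2)(96500)(+1.1418) J/mol = −220 kJ/mol.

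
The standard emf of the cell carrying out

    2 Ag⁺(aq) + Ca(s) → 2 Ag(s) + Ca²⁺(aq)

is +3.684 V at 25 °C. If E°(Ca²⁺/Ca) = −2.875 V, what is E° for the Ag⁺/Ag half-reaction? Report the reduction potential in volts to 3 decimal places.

+0.809 V

In the reaction as written the Ag⁺/Ag couple is reduced (cathode) and Ca²⁺/Ca is oxidized (anode), so E°cell = E°(Ag⁺/Ag) − E°(Ca²⁺/Ca).
E°(Ag⁺/Ag) = E°cell + E°(anode) = +3.684 + (−2.875) = +0.809 V.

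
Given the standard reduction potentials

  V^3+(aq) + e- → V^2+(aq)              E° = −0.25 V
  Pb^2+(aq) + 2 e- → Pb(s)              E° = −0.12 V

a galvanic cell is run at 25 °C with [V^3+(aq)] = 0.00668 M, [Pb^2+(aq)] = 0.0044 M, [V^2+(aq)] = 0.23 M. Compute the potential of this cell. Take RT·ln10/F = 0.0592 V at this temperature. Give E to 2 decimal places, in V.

+0.15 V

Since E°(Pb²⁺/Pb) > E°(V³⁺/V²⁺), Pb²⁺/Pb serves as the cathode.
The standard potential is −0.12 − (−0.25) = +0.13 V and the balanced reaction transfers n = 2 electrons.
Balancing gives Pb^2+(aq) + 2 V^2+(aq) → Pb(s) + 2 V^3+(aq); hence Q = [V^3+(aq)]^2 / ([Pb^2+(aq)]·[V^2+(aq)]^2) = 0.192 (log Q = −0.717).
Applying E = E° − (RT ln10/nF)·log Q gives +0.13 − (0.0592/2)(−0.717) = +0.15 V.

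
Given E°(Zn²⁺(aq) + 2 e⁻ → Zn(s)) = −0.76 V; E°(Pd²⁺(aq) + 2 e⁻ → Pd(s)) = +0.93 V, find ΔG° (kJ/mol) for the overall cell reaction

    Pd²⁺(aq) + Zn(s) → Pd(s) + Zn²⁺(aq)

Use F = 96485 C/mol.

In the reaction as written Pd²⁺(aq) is reduced, so the Pd²⁺/Pd couple is the cathode and Zn²⁺/Zn is the anode.
E°cell = +0.93 − (−0.76) = +1.69 V; balancing electrons gives n = 2.
ΔG° = −nFE°cell = −(2)(96485)(+1.69) J/mol = −326 kJ/mol.

−326 kJ/mol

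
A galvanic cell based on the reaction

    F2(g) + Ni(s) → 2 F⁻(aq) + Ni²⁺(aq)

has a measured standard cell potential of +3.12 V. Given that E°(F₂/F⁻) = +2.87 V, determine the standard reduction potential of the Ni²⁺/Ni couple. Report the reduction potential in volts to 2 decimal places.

−0.25 V

In the reaction as written the F₂/F⁻ couple is reduced (cathode) and Ni²⁺/Ni is oxidized (anode), so E°cell = E°(F₂/F⁻) − E°(Ni²⁺/Ni).
E°(Ni²⁺/Ni) = E°(cathode) − E°cell = +2.87 − (+3.12) = −0.25 V.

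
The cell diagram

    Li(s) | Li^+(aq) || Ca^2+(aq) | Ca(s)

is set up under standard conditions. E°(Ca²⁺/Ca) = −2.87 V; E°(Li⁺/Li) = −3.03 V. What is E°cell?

By convention the left-hand electrode in cell notation is the anode (oxidation) and the right-hand electrode is the cathode (reduction).
E°cell = E°(right) − E°(left) = −2.87 − (−3.03) = +0.16 V.

+0.16 V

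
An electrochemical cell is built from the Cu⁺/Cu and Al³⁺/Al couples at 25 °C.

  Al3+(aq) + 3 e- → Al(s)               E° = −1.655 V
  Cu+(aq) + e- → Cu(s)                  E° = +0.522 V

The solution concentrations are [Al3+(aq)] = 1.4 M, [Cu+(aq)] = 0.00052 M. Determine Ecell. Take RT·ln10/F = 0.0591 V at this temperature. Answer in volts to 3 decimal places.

Since E°(Cu⁺/Cu) > E°(Al³⁺/Al), Cu⁺/Cu serves as the cathode.
The standard potential is +0.522 − (−1.655) = +2.177 V and the balanced reaction transfers n = 3 electrons.
Balancing gives 3 Cu+(aq) + Al(s) → 3 Cu(s) + Al3+(aq); hence Q = [Al3+(aq)] / [Cu+(aq)]^3 = 9.96×10^9 (log Q = 9.998).
E = E° − (0.0591/n)·log Q = +2.177 − (0.0591/3)(9.998) = +1.980 V.

+1.980 V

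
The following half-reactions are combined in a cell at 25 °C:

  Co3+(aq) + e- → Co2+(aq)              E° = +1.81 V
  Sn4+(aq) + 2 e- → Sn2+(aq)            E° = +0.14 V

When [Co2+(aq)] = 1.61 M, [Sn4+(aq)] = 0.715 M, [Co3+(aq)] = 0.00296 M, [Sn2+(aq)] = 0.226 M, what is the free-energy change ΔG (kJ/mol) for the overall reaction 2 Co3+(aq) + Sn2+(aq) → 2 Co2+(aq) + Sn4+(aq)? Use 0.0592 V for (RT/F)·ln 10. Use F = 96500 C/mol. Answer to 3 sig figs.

With Co³⁺/Co²⁺ reduced at the cathode, E°cell = +1.81 − (+0.14) = +1.67 V and n = 2.
Here Q = ([Co2+(aq)]^2·[Sn4+(aq)]) / ([Co3+(aq)]^2·[Sn2+(aq)]) = 9.36×10^5 (log Q = 5.971), giving E = +1.67 − (0.0592/2)·(5.971) = +1.4933 V.
Finally ΔG = −nFE = −(2)(96500 C/mol)(+1.4933 V) = −288 kJ/mol.

−288 kJ/mol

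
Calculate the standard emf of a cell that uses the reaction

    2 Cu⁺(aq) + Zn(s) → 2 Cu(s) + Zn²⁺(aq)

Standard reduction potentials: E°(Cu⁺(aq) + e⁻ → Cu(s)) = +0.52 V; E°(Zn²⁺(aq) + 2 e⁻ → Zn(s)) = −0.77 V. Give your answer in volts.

+1.29 V

Cu⁺(aq) gains electrons, so the Cu⁺/Cu couple is the cathode; the Zn²⁺/Zn couple is the anode.
E°cell = E°(cathode) − E°(anode) = +0.52 − (−0.77) = +1.29 V.
The positive value indicates the reaction is spontaneous as written.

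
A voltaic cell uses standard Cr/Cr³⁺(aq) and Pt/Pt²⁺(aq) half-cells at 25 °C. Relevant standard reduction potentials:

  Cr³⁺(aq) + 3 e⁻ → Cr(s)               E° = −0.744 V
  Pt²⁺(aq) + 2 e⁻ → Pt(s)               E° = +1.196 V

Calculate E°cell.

+1.940 V

Of the two couples in this cell, the one with the more positive reduction potential is reduced at the cathode: here that is Pt²⁺/Pt (+1.196 V); Cr³⁺/Cr (−0.744 V) is the anode.
E°cell = E°(cathode) − E°(anode) = +1.196 − (−0.744) = +1.940 V.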